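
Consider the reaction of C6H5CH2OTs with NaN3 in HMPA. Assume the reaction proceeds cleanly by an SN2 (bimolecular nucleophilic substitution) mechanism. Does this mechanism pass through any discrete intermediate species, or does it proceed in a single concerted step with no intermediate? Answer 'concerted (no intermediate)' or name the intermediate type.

concerted (no intermediate)

The azide nucleophile donates a lone pair from N to the α-carbon in a backside attack; simultaneously the C–O σ-bond breaks and both of its electrons leave with TsO⁻. One concerted step with inversion of configuration.
All bond changes occur in one transition state; no discrete intermediate is formed.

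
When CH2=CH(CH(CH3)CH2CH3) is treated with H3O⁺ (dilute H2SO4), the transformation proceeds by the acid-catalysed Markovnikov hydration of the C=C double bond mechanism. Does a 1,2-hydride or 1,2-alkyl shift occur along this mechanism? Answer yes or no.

yes

The first-formed carbocation is secondary.
The adjacent sec-butyl carbon already bears 2 other carbon substituents and has a hydrogen to migrate; after a 1,2-hydride shift from that carbon the positive charge sits on a tertiary centre.
Tertiary is more stable than secondary, so the shift occurs.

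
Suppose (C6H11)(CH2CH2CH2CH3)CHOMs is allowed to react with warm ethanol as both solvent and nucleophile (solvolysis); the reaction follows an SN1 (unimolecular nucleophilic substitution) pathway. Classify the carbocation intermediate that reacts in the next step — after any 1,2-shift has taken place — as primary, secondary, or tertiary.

tertiary

Step 1: Rate-determining heterolysis of the C–O bond gives MsO⁻ and a secondary carbocation.
Step 2: Carbocation rearrangement: a 1,2-hydride shift from the adjacent cyclohexyl carbon converts the initially-formed secondary cation into the more stable tertiary cation.
The cation rearranges from secondary to tertiary via a 1,2-hydride shift from the adjacent cyclohexyl carbon; the tertiary cation is what reacts next.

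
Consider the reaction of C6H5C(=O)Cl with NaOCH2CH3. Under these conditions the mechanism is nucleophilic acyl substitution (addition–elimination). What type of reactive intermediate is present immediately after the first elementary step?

Step 1: Nucleophilic addition of CH3CH2O⁻ to the acyl carbon breaks the π(C=O) bond and yields a tetrahedral, anionic intermediate.
After step 1 the species present is a tetrahedral intermediate.

tetrahedral intermediate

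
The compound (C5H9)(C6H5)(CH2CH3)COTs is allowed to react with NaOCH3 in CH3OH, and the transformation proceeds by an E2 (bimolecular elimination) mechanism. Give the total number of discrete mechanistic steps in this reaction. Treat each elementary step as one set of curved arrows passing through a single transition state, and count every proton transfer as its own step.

Step 1: In one step, CH3O⁻ pulls off a β-proton, the C–O bond cleaves, and a C=C double bond forms between the α- and β-carbons (E2, anti elimination).
Total: 1 elementary step.

1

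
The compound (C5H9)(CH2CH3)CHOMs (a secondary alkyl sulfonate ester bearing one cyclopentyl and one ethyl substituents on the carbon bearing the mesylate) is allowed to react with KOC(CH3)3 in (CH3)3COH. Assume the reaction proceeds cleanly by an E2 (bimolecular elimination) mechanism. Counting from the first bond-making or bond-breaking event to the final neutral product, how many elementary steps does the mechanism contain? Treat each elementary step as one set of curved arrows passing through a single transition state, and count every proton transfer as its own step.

Step 1: The strong base (CH3)3CO⁻ removes a β-hydrogen; in the same concerted event the electrons of the breaking C–H bond form the new π(C=C) bond and the C–O σ-bond breaks, expelling MsO⁻. Anti-periplanar geometry; one transition state.
Total: 1 elementary step.

1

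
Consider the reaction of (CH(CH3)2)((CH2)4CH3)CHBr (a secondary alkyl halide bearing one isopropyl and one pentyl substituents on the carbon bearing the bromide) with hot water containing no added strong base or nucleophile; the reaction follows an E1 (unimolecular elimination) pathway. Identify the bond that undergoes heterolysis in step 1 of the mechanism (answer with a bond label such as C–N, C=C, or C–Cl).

C–Br

Step 1: Rate-determining heterolysis of the C–Br bond gives Br⁻ and a secondary carbocation.
The bond broken in this step is the C–Br bond.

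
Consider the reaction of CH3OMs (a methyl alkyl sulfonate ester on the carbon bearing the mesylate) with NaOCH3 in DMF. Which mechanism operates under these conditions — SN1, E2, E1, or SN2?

Conditions: a methyl substrate with a strong nucleophile in the polar aprotic solvent DMF.
These conditions are the textbook signature of the SN2 pathway.
An unhindered substrate with a strong nucleophile in a polar aprotic solvent favours one-step backside displacement.

SN2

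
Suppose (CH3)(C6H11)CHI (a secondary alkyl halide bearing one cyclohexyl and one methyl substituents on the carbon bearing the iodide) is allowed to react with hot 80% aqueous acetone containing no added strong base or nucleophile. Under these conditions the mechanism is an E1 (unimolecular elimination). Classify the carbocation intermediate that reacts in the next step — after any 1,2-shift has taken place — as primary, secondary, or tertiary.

Step 1: Ionisation: the C–I σ-bond cleaves heterolytically; both bonding electrons depart with I⁻, leaving a secondary carbocation at the α-carbon.
Step 2: Carbocation rearrangement: a 1,2-hydride shift from the adjacent cyclohexyl carbon converts the initially-formed secondary cation into the more stable tertiary cation.
The cation rearranges from secondary to tertiary via a 1,2-hydride shift from the adjacent cyclohexyl carbon; the tertiary cation is what reacts next.

tertiary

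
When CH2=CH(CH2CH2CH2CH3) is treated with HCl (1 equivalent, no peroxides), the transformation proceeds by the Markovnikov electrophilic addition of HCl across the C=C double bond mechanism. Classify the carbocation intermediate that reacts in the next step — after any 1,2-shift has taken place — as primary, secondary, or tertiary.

Step 1: The π electrons of the C=C bond attack a proton of HCl; Markovnikov addition places the new C–H on the less-substituted alkene carbon, so the positive charge ends up on the more-substituted carbon — a secondary carbocation. The H–Cl bond breaks heterolytically, releasing Cl⁻.
No single 1,2-shift to an adjacent carbon would give a more-substituted cation, so no rearrangement occurs.

secondary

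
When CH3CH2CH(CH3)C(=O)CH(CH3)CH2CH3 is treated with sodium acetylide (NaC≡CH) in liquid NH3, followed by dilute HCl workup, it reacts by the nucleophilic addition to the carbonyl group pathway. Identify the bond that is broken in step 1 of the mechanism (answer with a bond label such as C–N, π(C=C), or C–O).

π(C=O)

Step 1: A lone pair / filled orbital on HC≡C⁻ attacks the electrophilic carbonyl carbon; the π(C=O) electrons shift onto oxygen, producing a tetrahedral alkoxide intermediate.
The bond broken in this step is the π(C=O) bond.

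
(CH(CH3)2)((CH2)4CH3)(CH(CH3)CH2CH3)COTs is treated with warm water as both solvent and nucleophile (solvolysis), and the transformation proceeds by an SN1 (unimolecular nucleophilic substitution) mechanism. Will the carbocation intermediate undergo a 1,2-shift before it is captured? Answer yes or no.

no

The first-formed carbocation is tertiary.
No single 1,2-shift to an adjacent carbon would produce a more-substituted cation than the one already present, so no rearrangement occurs.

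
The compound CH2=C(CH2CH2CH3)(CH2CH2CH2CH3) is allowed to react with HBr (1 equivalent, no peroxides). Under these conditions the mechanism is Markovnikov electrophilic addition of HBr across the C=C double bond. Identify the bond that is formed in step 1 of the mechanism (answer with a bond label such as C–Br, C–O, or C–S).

C–H

Step 1: Electrophilic addition begins with the π(C=C) electrons forming a bond to the proton of HBr. Following Markovnikov's rule, the resulting cation is tertiary. The H–Br bond breaks heterolytically, releasing Br⁻.
The bond formed in this step is the C–H bond.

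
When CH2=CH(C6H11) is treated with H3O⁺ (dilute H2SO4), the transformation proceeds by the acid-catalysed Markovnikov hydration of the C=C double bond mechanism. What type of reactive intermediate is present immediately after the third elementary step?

oxonium ion

Step 1: Protonation of the alkene by H3O⁺: the π bond acts as the nucleophile and picks up H⁺, giving the more stable (Markovnikov) secondary carbocation. H2O is released.
Step 2: A 1,2-hydride shift from the adjacent cyclohexyl carbon moves the positive charge from the secondary centre to an adjacent carbon, generating a more stable tertiary carbocation.
Step 3: A lone pair on the oxygen of H2O attacks the carbocation, forming a C–O bond and an oxonium ion (a protonated alcohol).
After step 3 the species present is an oxonium ion.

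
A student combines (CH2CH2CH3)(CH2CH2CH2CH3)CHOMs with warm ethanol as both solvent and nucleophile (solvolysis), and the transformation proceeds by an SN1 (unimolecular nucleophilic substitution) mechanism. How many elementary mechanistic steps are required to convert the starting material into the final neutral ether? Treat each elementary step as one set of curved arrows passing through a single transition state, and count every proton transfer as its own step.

3

Step 1: Rate-determining heterolysis of the C–O bond gives MsO⁻ and a secondary carbocation.
(No 1,2-shift: no single shift to an adjacent carbon would give a more stable cation.)
Step 2: A lone pair on the oxygen of CH3CH2OH attacks the carbocation, forming a new C–O σ-bond and an oxonium ion.
Step 3: Proton transfer from the O–H of the oxonium ion to a solvent molecule delivers the neutral ether.
Total: 3 elementary steps.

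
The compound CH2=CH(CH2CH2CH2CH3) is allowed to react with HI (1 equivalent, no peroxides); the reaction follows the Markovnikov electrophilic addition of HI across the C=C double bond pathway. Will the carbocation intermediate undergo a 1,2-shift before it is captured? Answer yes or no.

The first-formed carbocation is secondary.
No single 1,2-shift to an adjacent carbon would produce a more-substituted cation than the one already present, so no rearrangement occurs.

no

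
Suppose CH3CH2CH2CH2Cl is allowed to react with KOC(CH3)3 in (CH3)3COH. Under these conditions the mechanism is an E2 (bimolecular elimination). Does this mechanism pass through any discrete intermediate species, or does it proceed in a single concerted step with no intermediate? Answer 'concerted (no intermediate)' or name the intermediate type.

In one step, (CH3)3CO⁻ pulls off a β-proton, the C–Cl bond cleaves, and a C=C double bond forms between the α- and β-carbons (E2, anti elimination).
All bond changes occur in one transition state; no discrete intermediate is formed.

concerted (no intermediate)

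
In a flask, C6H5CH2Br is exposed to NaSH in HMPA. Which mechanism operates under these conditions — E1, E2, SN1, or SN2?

SN2

Conditions: a primary substrate with a strong nucleophile in the polar aprotic solvent HMPA.
These conditions are the textbook signature of the SN2 pathway.
An unhindered substrate with a strong nucleophile in a polar aprotic solvent favours one-step backside displacement.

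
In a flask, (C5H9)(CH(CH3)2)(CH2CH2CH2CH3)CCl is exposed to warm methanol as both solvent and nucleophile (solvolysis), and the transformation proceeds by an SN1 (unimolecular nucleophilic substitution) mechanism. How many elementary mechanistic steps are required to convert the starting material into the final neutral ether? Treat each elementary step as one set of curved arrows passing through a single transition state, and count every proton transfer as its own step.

3

Step 1: The C–Cl bond breaks with both electrons going to the chloride; Cl⁻ leaves and a tertiary carbocation remains.
(No 1,2-shift: no single shift to an adjacent carbon would give a more stable cation.)
Step 2: A lone pair on the oxygen of CH3OH attacks the carbocation, forming a new C–O σ-bond and an oxonium ion.
Step 3: Deprotonation of the oxonium oxygen by solvent methanol yields the neutral ether.
Total: 3 elementary steps.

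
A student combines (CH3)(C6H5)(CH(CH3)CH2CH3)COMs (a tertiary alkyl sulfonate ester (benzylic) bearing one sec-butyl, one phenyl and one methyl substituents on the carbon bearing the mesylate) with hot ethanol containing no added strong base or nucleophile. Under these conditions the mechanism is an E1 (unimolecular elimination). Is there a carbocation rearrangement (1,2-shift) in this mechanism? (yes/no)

The first-formed carbocation is tertiary.
No single 1,2-shift to an adjacent carbon would produce a more-substituted cation than the one already present, so no rearrangement occurs.

no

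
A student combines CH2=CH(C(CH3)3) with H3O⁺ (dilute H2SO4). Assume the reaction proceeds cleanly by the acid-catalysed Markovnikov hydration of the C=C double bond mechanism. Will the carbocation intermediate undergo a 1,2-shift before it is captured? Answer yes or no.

The first-formed carbocation is secondary.
The adjacent tert-butyl carbon has no hydrogen but bears methyl groups; migration of one methyl with its bonding pair (a 1,2-methyl shift) places the charge on a tertiary centre.
Tertiary is more stable than secondary, so the shift occurs.

yes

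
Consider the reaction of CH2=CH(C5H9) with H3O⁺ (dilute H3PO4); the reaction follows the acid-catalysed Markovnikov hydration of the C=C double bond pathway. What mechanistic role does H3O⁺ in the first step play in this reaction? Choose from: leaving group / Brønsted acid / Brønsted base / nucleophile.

Step 1: Electrophilic addition begins with the π(C=C) electrons forming a bond to the proton of H3O⁺. Following Markovnikov's rule, the resulting cation is secondary. H2O is released.
H3O⁺ in the first step donates a proton in a proton-transfer step — a Brønsted acid.

Brønsted acid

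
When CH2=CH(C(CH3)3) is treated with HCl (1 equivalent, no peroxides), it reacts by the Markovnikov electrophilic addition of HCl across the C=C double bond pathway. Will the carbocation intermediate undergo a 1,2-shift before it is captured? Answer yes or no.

The first-formed carbocation is secondary.
The adjacent tert-butyl carbon has no hydrogen but bears methyl groups; migration of one methyl with its bonding pair (a 1,2-methyl shift) places the charge on a tertiary centre.
Tertiary is more stable than secondary, so the shift occurs.

yes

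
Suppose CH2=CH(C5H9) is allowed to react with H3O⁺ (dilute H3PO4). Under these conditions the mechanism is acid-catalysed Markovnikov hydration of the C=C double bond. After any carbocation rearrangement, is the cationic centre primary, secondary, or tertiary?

Step 1: Electrophilic addition begins with the π(C=C) electrons forming a bond to the proton of H3O⁺. Following Markovnikov's rule, the resulting cation is secondary. H2O is released.
Step 2: A 1,2-hydride shift from the adjacent cyclopentyl carbon moves the positive charge from the secondary centre to an adjacent carbon, generating a more stable tertiary carbocation.
The cation rearranges from secondary to tertiary via a 1,2-hydride shift from the adjacent cyclopentyl carbon; the tertiary cation is what reacts next.

tertiary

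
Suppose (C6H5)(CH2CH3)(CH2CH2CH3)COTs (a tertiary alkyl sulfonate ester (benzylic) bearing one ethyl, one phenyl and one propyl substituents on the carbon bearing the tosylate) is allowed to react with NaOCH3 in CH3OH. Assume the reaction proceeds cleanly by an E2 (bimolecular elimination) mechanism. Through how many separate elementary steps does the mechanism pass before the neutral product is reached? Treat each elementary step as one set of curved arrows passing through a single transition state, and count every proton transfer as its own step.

1

Step 1: Concerted anti-periplanar elimination: CH3O⁻ abstracts a β-H while TsO⁻ leaves, and the C–H electrons become the new C=C π bond — all in a single transition state.
Total: 1 elementary step.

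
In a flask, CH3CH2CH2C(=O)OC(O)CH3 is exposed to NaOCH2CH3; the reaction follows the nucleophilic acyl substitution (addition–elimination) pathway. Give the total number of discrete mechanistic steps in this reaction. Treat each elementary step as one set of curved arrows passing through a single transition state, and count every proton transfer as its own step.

Step 1: CH3CH2O⁻ adds to the carbonyl carbon; the C=O π electrons shift onto oxygen and a tetrahedral alkoxide intermediate forms.
Step 2: An oxygen lone pair re-forms the C=O π bond as the C–O σ-bond breaks; CH3CO2⁻ is expelled.
Total: 2 elementary steps.

2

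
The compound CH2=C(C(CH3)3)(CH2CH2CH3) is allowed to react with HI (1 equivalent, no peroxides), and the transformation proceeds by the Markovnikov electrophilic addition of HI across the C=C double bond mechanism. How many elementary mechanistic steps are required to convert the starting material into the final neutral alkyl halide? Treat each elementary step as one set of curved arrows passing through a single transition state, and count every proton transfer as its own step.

2

Step 1: Protonation of the alkene by HI: the π bond acts as the nucleophile and picks up H⁺, giving the more stable (Markovnikov) tertiary carbocation. The H–I bond breaks heterolytically, releasing I⁻.
(No 1,2-shift: no single shift to an adjacent carbon would give a more stable cation.)
Step 2: Nucleophilic attack by I⁻ on the carbocation completes the addition, giving R–I.
Total: 2 elementary steps.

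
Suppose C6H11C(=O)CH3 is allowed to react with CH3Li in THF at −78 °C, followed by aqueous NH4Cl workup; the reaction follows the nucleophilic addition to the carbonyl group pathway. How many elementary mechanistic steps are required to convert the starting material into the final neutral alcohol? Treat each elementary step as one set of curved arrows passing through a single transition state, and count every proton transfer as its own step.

Step 1: the carbanion-like carbon of CH3Li attacks the sp² carbonyl carbon; the C=O π bond breaks and the electrons end up as a lone pair on the alkoxide oxygen of the tetrahedral intermediate.
Step 2: Protonation of the alkoxide by aqueous NH4Cl workup furnishes an alcohol.
Total: 2 elementary steps.

2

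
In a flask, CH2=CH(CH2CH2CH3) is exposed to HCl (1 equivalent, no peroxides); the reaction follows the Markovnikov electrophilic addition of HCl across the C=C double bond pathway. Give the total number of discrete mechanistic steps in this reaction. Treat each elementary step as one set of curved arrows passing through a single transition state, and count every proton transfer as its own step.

Step 1: Electrophilic addition begins with the π(C=C) electrons forming a bond to the proton of HCl. Following Markovnikov's rule, the resulting cation is secondary. The H–Cl bond breaks heterolytically, releasing Cl⁻.
(No 1,2-shift: no single shift to an adjacent carbon would give a more stable cation.)
Step 2: Nucleophilic attack by Cl⁻ on the carbocation completes the addition, giving R–Cl.
Total: 2 elementary steps.

2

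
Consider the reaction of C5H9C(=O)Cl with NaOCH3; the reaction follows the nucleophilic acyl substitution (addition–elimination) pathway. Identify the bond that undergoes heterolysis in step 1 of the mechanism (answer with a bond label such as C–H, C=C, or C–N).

Step 1: Nucleophilic addition of CH3O⁻ to the acyl carbon breaks the π(C=O) bond and yields a tetrahedral, anionic intermediate.
The bond broken in this step is the π(C=O) bond.

π(C=O)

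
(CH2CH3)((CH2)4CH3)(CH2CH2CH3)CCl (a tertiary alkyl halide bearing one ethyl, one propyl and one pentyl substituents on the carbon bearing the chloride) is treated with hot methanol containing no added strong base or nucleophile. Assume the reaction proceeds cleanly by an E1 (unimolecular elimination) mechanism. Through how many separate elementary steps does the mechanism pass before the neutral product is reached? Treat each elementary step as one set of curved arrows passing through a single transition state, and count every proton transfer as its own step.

2

Step 1: The C–Cl bond breaks with both electrons going to the chloride; Cl⁻ leaves and a tertiary carbocation remains.
(No 1,2-shift: no single shift to an adjacent carbon would give a more stable cation.)
Step 2: A weak base (a methanol molecule from the solvent) removes a proton from a carbon adjacent to the cationic centre; the electrons of that C–H bond become the new π(C=C) bond, giving the alkene.
Total: 2 elementary steps.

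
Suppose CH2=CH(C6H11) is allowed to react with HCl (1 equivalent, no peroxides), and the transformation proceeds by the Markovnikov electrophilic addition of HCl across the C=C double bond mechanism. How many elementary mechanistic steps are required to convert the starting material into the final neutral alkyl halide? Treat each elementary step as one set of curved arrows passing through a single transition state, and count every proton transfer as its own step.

3

Step 1: Electrophilic addition begins with the π(C=C) electrons forming a bond to the proton of HCl. Following Markovnikov's rule, the resulting cation is secondary. The H–Cl bond breaks heterolytically, releasing Cl⁻.
Step 2: A hydride (H with its bonding pair) migrates from the adjacent cyclohexyl carbon to the cationic centre — a 1,2-hydride shift — upgrading the secondary cation to a tertiary one.
Step 3: Nucleophilic attack by Cl⁻ on the carbocation completes the addition, giving R–Cl.
Total: 3 elementary steps.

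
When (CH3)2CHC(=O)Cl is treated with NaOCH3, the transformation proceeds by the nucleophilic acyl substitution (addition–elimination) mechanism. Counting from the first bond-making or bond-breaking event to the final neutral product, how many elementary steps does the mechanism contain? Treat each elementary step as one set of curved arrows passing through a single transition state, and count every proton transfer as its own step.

Step 1: A lone pair on the O of CH3O⁻ attacks the electrophilic acyl carbon; the π(C=O) electrons move onto oxygen, giving a tetrahedral intermediate.
Step 2: Elimination step: re-formation of the carbonyl π bond drives out Cl⁻, giving the new acyl compound.
Total: 2 elementary steps.

2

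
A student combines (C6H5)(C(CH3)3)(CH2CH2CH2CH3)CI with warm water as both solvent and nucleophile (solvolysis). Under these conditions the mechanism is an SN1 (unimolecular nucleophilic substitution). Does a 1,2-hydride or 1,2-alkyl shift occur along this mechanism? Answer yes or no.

The first-formed carbocation is tertiary.
No single 1,2-shift to an adjacent carbon would produce a more-substituted cation than the one already present, so no rearrangement occurs.

no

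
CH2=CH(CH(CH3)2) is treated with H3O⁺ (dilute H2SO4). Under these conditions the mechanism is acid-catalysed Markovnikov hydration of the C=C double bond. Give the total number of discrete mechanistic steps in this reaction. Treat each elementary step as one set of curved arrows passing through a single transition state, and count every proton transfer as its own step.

Step 1: Electrophilic addition begins with the π(C=C) electrons forming a bond to the proton of H3O⁺. Following Markovnikov's rule, the resulting cation is secondary. H2O is released.
Step 2: A 1,2-hydride shift from the adjacent isopropyl carbon moves the positive charge from the secondary centre to an adjacent carbon, generating a more stable tertiary carbocation.
Step 3: A lone pair on the oxygen of H2O attacks the carbocation, forming a C–O bond and an oxonium ion (a protonated alcohol).
Step 4: H2O removes a proton from the oxonium oxygen, regenerating H3O⁺ and giving the neutral alcohol.
Total: 4 elementary steps.

4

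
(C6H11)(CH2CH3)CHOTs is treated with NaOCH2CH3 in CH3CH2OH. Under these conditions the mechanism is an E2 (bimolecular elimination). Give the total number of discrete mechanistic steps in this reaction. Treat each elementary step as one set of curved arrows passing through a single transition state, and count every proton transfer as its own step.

1

Step 1: In one step, CH3CH2O⁻ pulls off a β-proton, the C–O bond cleaves, and a C=C double bond forms between the α- and β-carbons (E2, anti elimination).
Total: 1 elementary step.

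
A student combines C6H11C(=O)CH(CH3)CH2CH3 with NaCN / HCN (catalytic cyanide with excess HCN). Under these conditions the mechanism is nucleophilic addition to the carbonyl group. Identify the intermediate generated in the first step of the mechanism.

tetrahedral alkoxide intermediate

Step 1: Nucleophilic addition: CN⁻ adds to the carbonyl carbon, pushing the π(C=O) electron pair onto oxygen and giving a tetrahedral alkoxide.
After step 1 the species present is a tetrahedral alkoxide intermediate.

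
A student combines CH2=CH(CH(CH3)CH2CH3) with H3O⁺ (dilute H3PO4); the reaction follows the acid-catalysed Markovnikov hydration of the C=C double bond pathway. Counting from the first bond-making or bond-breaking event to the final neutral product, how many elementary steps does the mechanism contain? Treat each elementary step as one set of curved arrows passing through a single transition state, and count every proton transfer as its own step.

4

Step 1: Electrophilic addition begins with the π(C=C) electrons forming a bond to the proton of H3O⁺. Following Markovnikov's rule, the resulting cation is secondary. H2O is released.
Step 2: A hydride (H with its bonding pair) migrates from the adjacent sec-butyl carbon to the cationic centre — a 1,2-hydride shift — upgrading the secondary cation to a tertiary one.
Step 3: Water acts as the nucleophile: an oxygen lone pair bonds to the cationic carbon, giving an oxonium-ion intermediate.
Step 4: H2O removes a proton from the oxonium oxygen, regenerating H3O⁺ and giving the neutral alcohol.
Total: 4 elementary steps.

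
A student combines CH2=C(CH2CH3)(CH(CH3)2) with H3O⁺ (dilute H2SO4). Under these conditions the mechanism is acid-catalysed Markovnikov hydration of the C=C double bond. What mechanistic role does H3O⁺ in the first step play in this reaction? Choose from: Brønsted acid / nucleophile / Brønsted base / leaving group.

Brønsted acid

Step 1: Protonation of the alkene by H3O⁺: the π bond acts as the nucleophile and picks up H⁺, giving the more stable (Markovnikov) tertiary carbocation. H2O is released.
H3O⁺ in the first step donates a proton in a proton-transfer step — a Brønsted acid.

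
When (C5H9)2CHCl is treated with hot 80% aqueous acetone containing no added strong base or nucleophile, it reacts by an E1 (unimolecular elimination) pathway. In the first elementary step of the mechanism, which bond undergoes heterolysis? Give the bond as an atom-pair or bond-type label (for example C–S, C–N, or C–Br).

Step 1: Rate-determining heterolysis of the C–Cl bond gives Cl⁻ and a secondary carbocation.
The bond broken in this step is the C–Cl bond.

C–Cl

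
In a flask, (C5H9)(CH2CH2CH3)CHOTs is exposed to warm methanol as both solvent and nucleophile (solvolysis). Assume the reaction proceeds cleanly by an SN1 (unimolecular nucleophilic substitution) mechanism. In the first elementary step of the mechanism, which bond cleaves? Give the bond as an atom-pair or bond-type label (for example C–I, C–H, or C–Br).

Step 1: The C–O bond breaks with both electrons going to the tosylate; TsO⁻ leaves and a secondary carbocation remains.
The bond broken in this step is the C–O bond.

C–O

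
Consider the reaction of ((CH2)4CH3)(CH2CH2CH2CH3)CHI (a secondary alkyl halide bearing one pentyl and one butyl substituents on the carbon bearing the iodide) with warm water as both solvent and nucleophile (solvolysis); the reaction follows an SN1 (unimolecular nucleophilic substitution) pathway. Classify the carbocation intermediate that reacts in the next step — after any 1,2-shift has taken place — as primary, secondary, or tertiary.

secondary

Step 1: Unassisted departure of I⁻ (taking the C–I bonding pair) generates a secondary carbocation.
No single 1,2-shift to an adjacent carbon would give a more-substituted cation, so no rearrangement occurs.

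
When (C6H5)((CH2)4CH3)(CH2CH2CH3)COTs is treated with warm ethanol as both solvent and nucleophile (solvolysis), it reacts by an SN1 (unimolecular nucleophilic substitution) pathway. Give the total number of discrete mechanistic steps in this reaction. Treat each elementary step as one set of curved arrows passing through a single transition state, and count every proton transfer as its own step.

3

Step 1: Ionisation: the C–O σ-bond cleaves heterolytically; both bonding electrons depart with TsO⁻, leaving a tertiary carbocation at the α-carbon.
(No 1,2-shift: no single shift to an adjacent carbon would give a more stable cation.)
Step 2: CH3CH2OH donates an oxygen lone pair into the empty p orbital of the cation, giving a protonated ether (an oxonium ion).
Step 3: Proton transfer from the O–H of the oxonium ion to a solvent molecule delivers the neutral ether.
Total: 3 elementary steps.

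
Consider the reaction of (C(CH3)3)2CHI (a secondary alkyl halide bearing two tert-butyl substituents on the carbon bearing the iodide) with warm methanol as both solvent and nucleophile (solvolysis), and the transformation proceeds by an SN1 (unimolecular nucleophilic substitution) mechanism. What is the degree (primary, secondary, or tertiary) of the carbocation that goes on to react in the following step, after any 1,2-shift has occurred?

tertiary

Step 1: Rate-determining heterolysis of the C–I bond gives I⁻ and a secondary carbocation.
Step 2: A methyl group with its bonding pair migrates from the adjacent tert-butyl carbon to the cationic centre — a 1,2-methyl shift — upgrading the secondary cation to a tertiary one.
The cation rearranges from secondary to tertiary via a 1,2-methyl shift from the adjacent tert-butyl carbon; the tertiary cation is what reacts next.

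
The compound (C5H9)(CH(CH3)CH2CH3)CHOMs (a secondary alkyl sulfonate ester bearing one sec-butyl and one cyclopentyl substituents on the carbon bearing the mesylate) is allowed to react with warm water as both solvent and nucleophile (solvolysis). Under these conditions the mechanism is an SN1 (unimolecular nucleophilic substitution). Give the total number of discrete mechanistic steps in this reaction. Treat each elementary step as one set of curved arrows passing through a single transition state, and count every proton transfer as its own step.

4

Step 1: Ionisation: the C–O σ-bond cleaves heterolytically; both bonding electrons depart with MsO⁻, leaving a secondary carbocation at the α-carbon.
Step 2: A hydride (H with its bonding pair) migrates from the adjacent sec-butyl carbon to the cationic centre — a 1,2-hydride shift — upgrading the secondary cation to a tertiary one.
Step 3: H2O donates an oxygen lone pair into the empty p orbital of the cation, giving a protonated alcohol (an oxonium ion).
Step 4: Deprotonation of the oxonium oxygen by solvent water yields the neutral alcohol.
Total: 4 elementary steps.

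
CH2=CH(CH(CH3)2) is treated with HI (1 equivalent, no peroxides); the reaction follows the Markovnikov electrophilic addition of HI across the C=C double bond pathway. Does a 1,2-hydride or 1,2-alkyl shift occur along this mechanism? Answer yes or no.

The first-formed carbocation is secondary.
The adjacent isopropyl carbon already bears 2 other carbon substituents and has a hydrogen to migrate; after a 1,2-hydride shift from that carbon the positive charge sits on a tertiary centre.
Tertiary is more stable than secondary, so the shift occurs.

yes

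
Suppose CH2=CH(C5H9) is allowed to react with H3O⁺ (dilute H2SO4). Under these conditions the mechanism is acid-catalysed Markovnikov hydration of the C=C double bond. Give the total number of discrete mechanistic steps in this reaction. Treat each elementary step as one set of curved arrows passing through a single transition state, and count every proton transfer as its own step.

Step 1: The π electrons of the C=C bond attack a proton of H3O⁺; Markovnikov addition places the new C–H on the less-substituted alkene carbon, so the positive charge ends up on the more-substituted carbon — a secondary carbocation. H2O is released.
Step 2: Carbocation rearrangement: a 1,2-hydride shift from the adjacent cyclopentyl carbon converts the initially-formed secondary cation into the more stable tertiary cation.
Step 3: Nucleophilic capture of the cation by H2O produces the protonated alcohol (an oxonium ion).
Step 4: H2O removes a proton from the oxonium oxygen, regenerating H3O⁺ and giving the neutral alcohol.
Total: 4 elementary steps.

4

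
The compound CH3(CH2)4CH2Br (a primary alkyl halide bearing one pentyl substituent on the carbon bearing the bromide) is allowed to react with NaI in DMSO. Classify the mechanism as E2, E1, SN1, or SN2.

Conditions: a primary substrate with a strong nucleophile in the polar aprotic solvent DMSO.
These conditions are the textbook signature of the SN2 pathway.
An unhindered substrate with a strong nucleophile in a polar aprotic solvent favours one-step backside displacement.

SN2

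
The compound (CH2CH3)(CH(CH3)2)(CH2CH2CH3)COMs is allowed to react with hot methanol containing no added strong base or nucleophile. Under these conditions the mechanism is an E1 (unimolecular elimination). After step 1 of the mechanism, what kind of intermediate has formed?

tertiary carbocation

Step 1: Unassisted departure of MsO⁻ (taking the C–O bonding pair) generates a tertiary carbocation.
After step 1 the species present is a tertiary carbocation.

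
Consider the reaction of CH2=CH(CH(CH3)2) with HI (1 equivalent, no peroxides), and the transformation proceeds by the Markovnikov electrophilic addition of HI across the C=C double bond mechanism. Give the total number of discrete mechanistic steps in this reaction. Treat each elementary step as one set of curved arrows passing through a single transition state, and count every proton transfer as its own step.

3

Step 1: Electrophilic addition begins with the π(C=C) electrons forming a bond to the proton of HI. Following Markovnikov's rule, the resulting cation is secondary. The H–I bond breaks heterolytically, releasing I⁻.
Step 2: A hydride (H with its bonding pair) migrates from the adjacent isopropyl carbon to the cationic centre — a 1,2-hydride shift — upgrading the secondary cation to a tertiary one.
Step 3: I⁻ captures the cation: a lone pair on I⁻ fills the empty p orbital, producing the alkyl halide product.
Total: 3 elementary steps.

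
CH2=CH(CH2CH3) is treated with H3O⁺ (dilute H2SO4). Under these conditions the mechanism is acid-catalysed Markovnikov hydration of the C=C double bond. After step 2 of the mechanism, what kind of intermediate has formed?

oxonium ion

Step 1: Electrophilic addition begins with the π(C=C) electrons forming a bond to the proton of H3O⁺. Following Markovnikov's rule, the resulting cation is secondary. H2O is released.
Step 2: A lone pair on the oxygen of H2O attacks the carbocation, forming a C–O bond and an oxonium ion (a protonated alcohol).
After step 2 the species present is an oxonium ion.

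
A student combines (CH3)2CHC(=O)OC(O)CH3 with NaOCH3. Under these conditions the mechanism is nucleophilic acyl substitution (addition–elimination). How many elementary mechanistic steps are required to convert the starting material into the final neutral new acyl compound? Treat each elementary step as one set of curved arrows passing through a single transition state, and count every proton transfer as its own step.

2

Step 1: CH3O⁻ adds to the carbonyl carbon; the C=O π electrons shift onto oxygen and a tetrahedral alkoxide intermediate forms.
Step 2: Elimination step: re-formation of the carbonyl π bond drives out CH3CO2⁻, giving the new acyl compound.
Total: 2 elementary steps.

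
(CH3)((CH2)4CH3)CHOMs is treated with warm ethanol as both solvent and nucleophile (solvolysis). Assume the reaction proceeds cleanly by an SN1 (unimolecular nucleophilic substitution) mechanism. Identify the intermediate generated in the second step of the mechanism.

oxonium ion

Step 1: Ionisation: the C–O σ-bond cleaves heterolytically; both bonding electrons depart with MsO⁻, leaving a secondary carbocation at the α-carbon.
Step 2: CH3CH2OH donates an oxygen lone pair into the empty p orbital of the cation, giving a protonated ether (an oxonium ion).
After step 2 the species present is an oxonium ion.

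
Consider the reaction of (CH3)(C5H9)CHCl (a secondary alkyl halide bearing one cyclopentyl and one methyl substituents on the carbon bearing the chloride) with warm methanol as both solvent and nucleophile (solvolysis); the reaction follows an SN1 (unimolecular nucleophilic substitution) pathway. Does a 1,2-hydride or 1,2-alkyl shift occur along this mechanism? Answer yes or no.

yes

The first-formed carbocation is secondary.
The adjacent cyclopentyl carbon already bears 2 other carbon substituents and has a hydrogen to migrate; after a 1,2-hydride shift from that carbon the positive charge sits on a tertiary centre.
Tertiary is more stable than secondary, so the shift occurs.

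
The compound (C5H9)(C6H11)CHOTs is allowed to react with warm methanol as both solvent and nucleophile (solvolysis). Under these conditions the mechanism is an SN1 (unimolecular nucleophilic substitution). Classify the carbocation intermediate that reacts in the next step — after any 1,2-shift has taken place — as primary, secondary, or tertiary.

tertiary

Step 1: Ionisation: the C–O σ-bond cleaves heterolytically; both bonding electrons depart with TsO⁻, leaving a secondary carbocation at the α-carbon.
Step 2: A hydride (H with its bonding pair) migrates from the adjacent cyclopentyl carbon to the cationic centre — a 1,2-hydride shift — upgrading the secondary cation to a tertiary one.
The cation rearranges from secondary to tertiary via a 1,2-hydride shift from the adjacent cyclopentyl carbon; the tertiary cation is what reacts next.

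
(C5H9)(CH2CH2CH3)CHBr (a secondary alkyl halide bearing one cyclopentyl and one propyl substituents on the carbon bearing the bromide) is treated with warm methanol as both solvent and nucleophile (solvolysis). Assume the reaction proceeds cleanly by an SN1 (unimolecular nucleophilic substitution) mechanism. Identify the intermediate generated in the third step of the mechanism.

Step 1: Rate-determining heterolysis of the C–Br bond gives Br⁻ and a secondary carbocation.
Step 2: Carbocation rearrangement: a 1,2-hydride shift from the adjacent cyclopentyl carbon converts the initially-formed secondary cation into the more stable tertiary cation.
Step 3: CH3OH donates an oxygen lone pair into the empty p orbital of the cation, giving a protonated ether (an oxonium ion).
After step 3 the species present is an oxonium ion.

oxonium ion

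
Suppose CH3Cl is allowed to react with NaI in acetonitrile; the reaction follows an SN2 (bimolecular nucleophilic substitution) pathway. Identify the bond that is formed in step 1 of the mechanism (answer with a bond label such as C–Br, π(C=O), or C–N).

C–I

Step 1: The iodide nucleophile donates a lone pair from I to the α-carbon in a backside attack; simultaneously the C–Cl σ-bond breaks and both of its electrons leave with Cl⁻. One concerted step with inversion of configuration.
The bond formed in this step is the C–I bond.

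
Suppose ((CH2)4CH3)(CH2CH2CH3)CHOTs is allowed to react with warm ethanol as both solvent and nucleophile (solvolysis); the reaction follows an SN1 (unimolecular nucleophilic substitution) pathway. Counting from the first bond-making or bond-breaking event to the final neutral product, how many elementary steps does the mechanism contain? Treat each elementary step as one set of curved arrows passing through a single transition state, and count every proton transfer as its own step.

Step 1: Rate-determining heterolysis of the C–O bond gives TsO⁻ and a secondary carbocation.
(No 1,2-shift: no single shift to an adjacent carbon would give a more stable cation.)
Step 2: CH3CH2OH donates an oxygen lone pair into the empty p orbital of the cation, giving a protonated ether (an oxonium ion).
Step 3: Deprotonation of the oxonium oxygen by solvent ethanol yields the neutral ether.
Total: 3 elementary steps.

3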